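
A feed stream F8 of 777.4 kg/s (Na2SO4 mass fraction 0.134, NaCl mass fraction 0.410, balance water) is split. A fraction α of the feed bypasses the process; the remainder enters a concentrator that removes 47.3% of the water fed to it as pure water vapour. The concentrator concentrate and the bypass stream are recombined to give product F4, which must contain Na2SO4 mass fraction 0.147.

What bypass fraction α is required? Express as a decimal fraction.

0.590

All 777.4×0.134 = 104.17 kg/s of Na2SO4 reaches F4, so F4 = 104.17/0.147 = 708.65 kg/s and vapour = 68.75 kg/s.
The evaporator receives (1−α)·777.4 of feed at 0.456 water and removes 0.473 of that water:
0.473×0.456×(1−α)×777.4 = 68.75
(1−α) = 68.75/167.68 = 0.4100;  α = 0.5900.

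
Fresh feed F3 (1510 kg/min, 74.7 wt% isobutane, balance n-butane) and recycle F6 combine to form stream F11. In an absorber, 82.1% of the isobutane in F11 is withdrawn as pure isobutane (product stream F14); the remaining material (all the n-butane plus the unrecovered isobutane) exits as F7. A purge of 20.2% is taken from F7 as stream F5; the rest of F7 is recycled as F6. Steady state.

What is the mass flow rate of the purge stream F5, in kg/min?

n-butane enters only via F3 and leaves only via the purge: 1510×0.253 = 0.202×(n-butane in F7), and the absorber passes all n-butane, so n-butane in F11 = n-butane in F7 = 1891.2 kg/min.
isobutane in F11: m_A = 1510×0.747 + (1−0.202)·(1−0.821)·m_A, so m_A = 1128/0.8572 = 1315.9 kg/min.
F7 = (1−0.821)×1315.9 + 1891.2 = 2126.8 kg/min.
Purge F5 = 0.202×2126.8 = 429.61 kg/min.

429.6 kg/min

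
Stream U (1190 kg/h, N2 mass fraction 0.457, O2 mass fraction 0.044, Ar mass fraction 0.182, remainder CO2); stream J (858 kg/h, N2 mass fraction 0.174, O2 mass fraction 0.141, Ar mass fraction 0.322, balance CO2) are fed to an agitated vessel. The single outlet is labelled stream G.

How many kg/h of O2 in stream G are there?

O2 out = O2 in = 1190×0.044 + 858×0.141 = 173.34 kg/h.

173.3 kg/h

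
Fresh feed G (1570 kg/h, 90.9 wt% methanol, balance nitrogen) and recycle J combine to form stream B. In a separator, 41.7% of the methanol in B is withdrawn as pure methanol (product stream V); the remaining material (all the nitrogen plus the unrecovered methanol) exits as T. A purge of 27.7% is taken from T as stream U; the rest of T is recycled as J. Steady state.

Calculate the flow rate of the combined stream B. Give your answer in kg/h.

nitrogen enters only via G and leaves only via the purge: 1570×0.091 = 0.277×(nitrogen in T), and the separator passes all nitrogen, so nitrogen in B = nitrogen in T = 515.78 kg/h.
methanol in B: m_A = 1570×0.909 + (1−0.277)·(1−0.417)·m_A, so m_A = 1427.1/0.5785 = 2467 kg/h.
B = 2467 + 515.78 = 2982.8 kg/h.

2983 kg/h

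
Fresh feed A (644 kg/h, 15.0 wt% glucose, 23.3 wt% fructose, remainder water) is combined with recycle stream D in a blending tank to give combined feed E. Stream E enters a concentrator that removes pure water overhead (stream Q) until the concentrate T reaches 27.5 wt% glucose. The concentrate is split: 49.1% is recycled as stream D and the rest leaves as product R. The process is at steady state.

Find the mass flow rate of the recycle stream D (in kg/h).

Overall glucose balance (none leaves overhead): glucose in fresh feed = glucose in product, i.e. 644×0.150 = (1−0.491)·T·0.275.
T = 96.6/(0.275×0.509) = 690.12 kg/h.
Recycle D = 0.491×690.12 = 338.85 kg/h.

338.9 kg/h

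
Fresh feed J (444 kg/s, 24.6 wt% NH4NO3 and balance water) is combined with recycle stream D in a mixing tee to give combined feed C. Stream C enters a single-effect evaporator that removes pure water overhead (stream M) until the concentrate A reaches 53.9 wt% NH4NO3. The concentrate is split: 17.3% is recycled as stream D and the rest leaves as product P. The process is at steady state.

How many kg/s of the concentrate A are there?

Overall NH4NO3 balance (none leaves overhead): NH4NO3 in fresh feed = NH4NO3 in product, i.e. 444×0.246 = (1−0.173)·A·0.539.
A = 109.22/(0.539×0.827) = 245.03 kg/s.

245 kg/s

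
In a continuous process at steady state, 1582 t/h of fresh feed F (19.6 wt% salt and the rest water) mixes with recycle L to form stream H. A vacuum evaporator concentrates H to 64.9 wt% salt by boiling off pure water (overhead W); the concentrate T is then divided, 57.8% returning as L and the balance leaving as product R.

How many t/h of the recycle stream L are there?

654.4 t/h

Overall salt balance (none leaves overhead): salt in fresh feed = salt in product, i.e. 1582×0.196 = (1−0.578)·T·0.649.
T = 310.07/(0.649×0.422) = 1132.2 t/h.
Recycle L = 0.578×1132.2 = 654.38 t/h.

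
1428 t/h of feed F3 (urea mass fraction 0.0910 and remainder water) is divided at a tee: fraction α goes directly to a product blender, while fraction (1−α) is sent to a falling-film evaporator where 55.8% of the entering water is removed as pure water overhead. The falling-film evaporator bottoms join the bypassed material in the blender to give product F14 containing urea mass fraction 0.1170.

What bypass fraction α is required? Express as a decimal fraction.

0.562

All 1428×0.091 = 129.95 t/h of urea reaches F14, so F14 = 129.95/0.117 = 1110.7 t/h and vapour = 317.33 t/h.
The evaporator receives (1−α)·1428 of feed at 0.909 water and removes 0.558 of that water:
0.558×0.909×(1−α)×1428 = 317.33
(1−α) = 317.33/724.31 = 0.4381;  α = 0.5619.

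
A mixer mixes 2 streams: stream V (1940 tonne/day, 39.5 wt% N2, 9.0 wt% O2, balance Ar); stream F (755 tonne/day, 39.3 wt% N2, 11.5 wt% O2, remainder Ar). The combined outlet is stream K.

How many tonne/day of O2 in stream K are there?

261.4 tonne/day

O2 out = O2 in = 1940×0.090 + 755×0.115 = 261.43 tonne/day.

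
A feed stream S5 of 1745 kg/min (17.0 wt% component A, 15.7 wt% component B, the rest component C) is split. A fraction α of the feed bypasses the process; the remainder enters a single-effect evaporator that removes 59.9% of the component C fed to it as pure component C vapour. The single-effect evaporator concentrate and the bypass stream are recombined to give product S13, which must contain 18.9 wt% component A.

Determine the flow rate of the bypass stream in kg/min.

1310 kg/min

All 1745×0.170 = 296.65 kg/min of component A reaches S13, so S13 = 296.65/0.189 = 1569.6 kg/min and vapour = 175.42 kg/min.
The evaporator receives (1−α)·1745 of feed at 0.673 component C and removes 0.599 of that component C:
0.599×0.673×(1−α)×1745 = 175.42
(1−α) = 175.42/703.46 = 0.2494;  α = 0.7506.
Bypass flow = 0.7506×1745 = 1309.8 kg/min.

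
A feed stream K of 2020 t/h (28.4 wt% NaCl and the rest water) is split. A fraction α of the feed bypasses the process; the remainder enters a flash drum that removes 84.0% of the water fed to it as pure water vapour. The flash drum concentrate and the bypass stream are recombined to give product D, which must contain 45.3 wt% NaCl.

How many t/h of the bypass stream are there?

767 t/h

All 2020×0.284 = 573.68 t/h of NaCl reaches D, so D = 573.68/0.453 = 1266.4 t/h and vapour = 753.6 t/h.
The evaporator receives (1−α)·2020 of feed at 0.716 water and removes 0.840 of that water:
0.840×0.716×(1−α)×2020 = 753.6
(1−α) = 753.6/1214.9 = 0.6203;  α = 0.3797.
Bypass flow = 0.3797×2020 = 767.01 t/h.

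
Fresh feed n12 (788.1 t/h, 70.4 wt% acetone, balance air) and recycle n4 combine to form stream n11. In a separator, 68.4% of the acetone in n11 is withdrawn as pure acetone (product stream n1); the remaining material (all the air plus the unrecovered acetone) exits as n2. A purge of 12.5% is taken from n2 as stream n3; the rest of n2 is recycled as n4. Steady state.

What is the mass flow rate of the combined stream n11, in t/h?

2633 t/h

air enters only via n12 and leaves only via the purge: 788.1×0.296 = 0.125×(air in n2), and the separator passes all air, so air in n11 = air in n2 = 1866.2 t/h.
acetone in n11: m_A = 788.1×0.704 + (1−0.125)·(1−0.684)·m_A, so m_A = 554.82/0.7235 = 766.86 t/h.
n11 = 766.86 + 1866.2 = 2633.1 t/h.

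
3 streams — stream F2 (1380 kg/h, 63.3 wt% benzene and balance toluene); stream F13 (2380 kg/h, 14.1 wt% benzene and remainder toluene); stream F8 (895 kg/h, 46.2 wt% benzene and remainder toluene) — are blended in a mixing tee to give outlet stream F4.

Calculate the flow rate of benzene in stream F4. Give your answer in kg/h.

benzene out = benzene in = 1380×0.633 + 2380×0.141 + 895×0.462 = 1622.6 kg/h.

1623 kg/h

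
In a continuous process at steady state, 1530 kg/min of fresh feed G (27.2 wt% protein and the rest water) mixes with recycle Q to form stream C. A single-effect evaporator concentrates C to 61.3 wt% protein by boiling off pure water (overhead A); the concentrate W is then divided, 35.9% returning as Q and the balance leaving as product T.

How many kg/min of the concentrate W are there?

Overall protein balance (none leaves overhead): protein in fresh feed = protein in product, i.e. 1530×0.272 = (1−0.359)·W·0.613.
W = 416.16/(0.613×0.641) = 1059.1 kg/min.

1059 kg/min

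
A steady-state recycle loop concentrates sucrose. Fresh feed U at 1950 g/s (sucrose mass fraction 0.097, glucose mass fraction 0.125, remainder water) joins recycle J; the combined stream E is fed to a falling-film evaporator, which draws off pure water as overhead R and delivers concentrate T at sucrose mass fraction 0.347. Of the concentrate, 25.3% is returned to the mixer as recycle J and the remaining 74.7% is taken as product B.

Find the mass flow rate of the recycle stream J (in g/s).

184.6 g/s

Overall sucrose balance (none leaves overhead): sucrose in fresh feed = sucrose in product, i.e. 1950×0.097 = (1−0.253)·T·0.347.
T = 189.15/(0.347×0.747) = 729.72 g/s.
Recycle J = 0.253×729.72 = 184.62 g/s.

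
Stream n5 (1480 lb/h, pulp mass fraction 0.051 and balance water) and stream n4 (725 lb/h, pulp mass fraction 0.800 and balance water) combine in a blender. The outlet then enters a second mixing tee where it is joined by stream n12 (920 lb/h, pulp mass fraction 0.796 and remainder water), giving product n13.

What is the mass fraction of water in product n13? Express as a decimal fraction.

0.556

Overall, product flow = 3125 lb/h.
water in = 1480×0.949 + 725×0.200 + 920×0.204 = 1737.2 lb/h.
water fraction in n13 = 0.556.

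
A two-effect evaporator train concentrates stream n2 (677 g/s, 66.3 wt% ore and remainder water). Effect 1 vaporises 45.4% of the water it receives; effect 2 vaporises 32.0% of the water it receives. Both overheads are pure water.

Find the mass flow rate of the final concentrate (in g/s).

533.6 g/s

water in feed = 677×0.337 = 228.15 g/s.
After stage 1: water left = (1−0.454)×228.15 = 124.57; stream total = 573.42 g/s.
After stage 2: water left = (1−0.320)×124.57 = 84.707; final concentrate = 533.56 g/s.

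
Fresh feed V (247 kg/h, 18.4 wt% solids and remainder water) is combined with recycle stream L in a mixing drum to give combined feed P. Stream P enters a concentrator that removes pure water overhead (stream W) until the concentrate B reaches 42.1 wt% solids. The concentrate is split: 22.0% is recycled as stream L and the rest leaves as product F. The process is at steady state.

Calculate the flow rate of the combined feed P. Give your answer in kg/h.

Overall solids balance (none leaves overhead): solids in fresh feed = solids in product, i.e. 247×0.184 = (1−0.220)·B·0.421.
B = 45.448/(0.421×0.780) = 138.4 kg/h.
Recycle L = 0.220×138.4 = 30.448 kg/h.
Combined feed P = 247 + 30.448 = 277.45 kg/h.

277.4 kg/h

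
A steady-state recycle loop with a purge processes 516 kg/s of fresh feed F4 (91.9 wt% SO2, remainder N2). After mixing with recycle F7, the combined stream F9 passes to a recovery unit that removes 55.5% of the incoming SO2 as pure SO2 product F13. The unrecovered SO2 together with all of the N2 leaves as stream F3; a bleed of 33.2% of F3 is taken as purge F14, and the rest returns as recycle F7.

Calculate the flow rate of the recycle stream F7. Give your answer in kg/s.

284.7 kg/s

N2 enters only via F4 and leaves only via the purge: 516×0.081 = 0.332×(N2 in F3), and the recovery unit passes all N2, so N2 in F9 = N2 in F3 = 125.89 kg/s.
SO2 in F9: m_A = 516×0.919 + (1−0.332)·(1−0.555)·m_A, so m_A = 474.2/0.7027 = 674.79 kg/s.
F3 = (1−0.555)×674.79 + 125.89 = 426.17 kg/s.
Recycle F7 = (1−0.332)×426.17 = 284.68 kg/s.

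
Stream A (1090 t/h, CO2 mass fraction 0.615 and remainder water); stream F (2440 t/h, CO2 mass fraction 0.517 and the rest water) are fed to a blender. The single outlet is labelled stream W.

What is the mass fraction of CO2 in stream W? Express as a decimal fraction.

Total flow out = 1090 + 2440 = 3530 t/h.
CO2 in = 1090×0.615 + 2440×0.517 = 1931.8 t/h.
CO2 mass fraction in W = 1931.8/3530 = 0.547.

0.547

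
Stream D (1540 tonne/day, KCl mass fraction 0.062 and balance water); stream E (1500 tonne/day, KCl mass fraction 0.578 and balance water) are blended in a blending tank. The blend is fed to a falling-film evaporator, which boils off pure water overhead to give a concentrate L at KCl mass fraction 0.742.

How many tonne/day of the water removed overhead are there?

KCl entering = 1540×0.062 + 1500×0.578 = 962.48 tonne/day.
All KCl reports to L, so L = 962.48/0.742 = 1297.1 tonne/day.
Total feed = 3040 tonne/day; overhead = 3040 − 1297.1 = 1742.9 tonne/day.

1743 tonne/day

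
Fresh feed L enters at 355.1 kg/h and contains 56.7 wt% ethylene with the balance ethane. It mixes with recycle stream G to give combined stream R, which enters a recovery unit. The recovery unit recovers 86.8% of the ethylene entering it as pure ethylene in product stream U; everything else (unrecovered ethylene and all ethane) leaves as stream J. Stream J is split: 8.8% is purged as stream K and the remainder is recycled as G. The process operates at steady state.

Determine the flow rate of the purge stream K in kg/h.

ethane enters only via L and leaves only via the purge: 355.1×0.433 = 0.088×(ethane in J), and the recovery unit passes all ethane, so ethane in R = ethane in J = 1747.3 kg/h.
ethylene in R: m_A = 355.1×0.567 + (1−0.088)·(1−0.868)·m_A, so m_A = 201.34/0.8796 = 228.9 kg/h.
J = (1−0.868)×228.9 + 1747.3 = 1777.5 kg/h.
Purge K = 0.088×1777.5 = 156.42 kg/h.

156.4 kg/h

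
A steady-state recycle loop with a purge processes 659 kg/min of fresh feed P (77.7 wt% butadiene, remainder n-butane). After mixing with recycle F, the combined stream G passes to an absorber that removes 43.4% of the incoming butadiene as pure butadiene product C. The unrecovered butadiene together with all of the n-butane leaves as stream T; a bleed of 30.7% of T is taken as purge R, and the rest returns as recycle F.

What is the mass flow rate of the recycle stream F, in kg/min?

662.2 kg/min

n-butane enters only via P and leaves only via the purge: 659×0.223 = 0.307×(n-butane in T), and the absorber passes all n-butane, so n-butane in G = n-butane in T = 478.69 kg/min.
butadiene in G: m_A = 659×0.777 + (1−0.307)·(1−0.434)·m_A, so m_A = 512.04/0.6078 = 842.51 kg/min.
T = (1−0.434)×842.51 + 478.69 = 955.55 kg/min.
Recycle F = (1−0.307)×955.55 = 662.19 kg/min.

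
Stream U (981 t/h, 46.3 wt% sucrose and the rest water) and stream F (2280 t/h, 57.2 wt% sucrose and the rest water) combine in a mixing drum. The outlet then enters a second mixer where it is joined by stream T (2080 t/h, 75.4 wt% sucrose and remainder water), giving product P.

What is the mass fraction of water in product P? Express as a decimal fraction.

Overall, product flow = 5341 t/h.
water in = 981×0.537 + 2280×0.428 + 2080×0.246 = 2014.3 t/h.
water fraction in P = 0.377.

0.377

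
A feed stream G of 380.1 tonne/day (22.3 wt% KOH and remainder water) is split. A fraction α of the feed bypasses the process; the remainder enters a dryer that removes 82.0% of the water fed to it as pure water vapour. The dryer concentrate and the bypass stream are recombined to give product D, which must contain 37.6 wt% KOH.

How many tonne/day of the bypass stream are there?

All 380.1×0.223 = 84.762 tonne/day of KOH reaches D, so D = 84.762/0.376 = 225.43 tonne/day and vapour = 154.67 tonne/day.
The evaporator receives (1−α)·380.1 of feed at 0.777 water and removes 0.820 of that water:
0.820×0.777×(1−α)×380.1 = 154.67
(1−α) = 154.67/242.18 = 0.6387;  α = 0.3613.
Bypass flow = 0.3613×380.1 = 137.35 tonne/day.

137.3 tonne/day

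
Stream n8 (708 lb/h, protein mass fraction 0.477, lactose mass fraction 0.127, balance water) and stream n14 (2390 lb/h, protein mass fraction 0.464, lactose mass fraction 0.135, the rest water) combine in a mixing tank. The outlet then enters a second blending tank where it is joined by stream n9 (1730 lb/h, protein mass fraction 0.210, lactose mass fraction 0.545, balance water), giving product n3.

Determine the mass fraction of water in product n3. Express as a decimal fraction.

0.344

Overall, product flow = 4828 lb/h.
water in = 708×0.396 + 2390×0.401 + 1730×0.245 = 1662.6 lb/h.
water fraction in n3 = 0.344.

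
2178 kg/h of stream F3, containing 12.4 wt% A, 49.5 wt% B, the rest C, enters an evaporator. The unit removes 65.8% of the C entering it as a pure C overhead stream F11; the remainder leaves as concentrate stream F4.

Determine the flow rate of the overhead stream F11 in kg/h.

C entering = 2178×0.381 = 829.82 kg/h; overhead removed = 0.658×829.82 = 546.02 kg/h.

546 kg/h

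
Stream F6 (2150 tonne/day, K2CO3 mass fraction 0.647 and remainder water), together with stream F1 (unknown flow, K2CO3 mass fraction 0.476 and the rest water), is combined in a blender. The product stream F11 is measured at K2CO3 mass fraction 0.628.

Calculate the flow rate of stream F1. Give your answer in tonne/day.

Let F1 be the unknown flow. Total out = 2150 + F1.
K2CO3 balance: 1391 + 0.476·F1 = 0.628·(2150 + F1)
(0.476 − 0.628)·F1 = 0.628×2150 − 1391 = -40.85
F1 = -40.85 / -0.152 = 268.75 tonne/day

268.7 tonne/day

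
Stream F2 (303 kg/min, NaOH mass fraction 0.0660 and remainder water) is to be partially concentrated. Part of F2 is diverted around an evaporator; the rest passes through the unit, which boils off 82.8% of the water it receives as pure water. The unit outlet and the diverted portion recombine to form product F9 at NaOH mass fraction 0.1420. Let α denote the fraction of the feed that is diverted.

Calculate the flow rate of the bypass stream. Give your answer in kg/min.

All 303×0.066 = 19.998 kg/min of NaOH reaches F9, so F9 = 19.998/0.142 = 140.83 kg/min and vapour = 162.17 kg/min.
The evaporator receives (1−α)·303 of feed at 0.934 water and removes 0.828 of that water:
0.828×0.934×(1−α)×303 = 162.17
(1−α) = 162.17/234.33 = 0.6921;  α = 0.3079.
Bypass flow = 0.3079×303 = 93.304 kg/min.

93.3 kg/min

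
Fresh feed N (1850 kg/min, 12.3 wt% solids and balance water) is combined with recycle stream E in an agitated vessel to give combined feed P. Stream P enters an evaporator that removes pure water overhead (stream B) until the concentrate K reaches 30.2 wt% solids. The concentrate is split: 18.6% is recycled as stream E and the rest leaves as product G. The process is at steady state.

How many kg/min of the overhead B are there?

1097 kg/min

Overall solids balance (none leaves overhead): solids in fresh feed = solids in product, i.e. 1850×0.123 = (1−0.186)·K·0.302.
K = 227.55/(0.302×0.814) = 925.65 kg/min.
Recycle E = 0.186×925.65 = 172.17 kg/min.
Combined feed P = 1850 + 172.17 = 2022.2 kg/min.
Overhead B = P − K = 2022.2 − 925.65 = 1096.5 kg/min.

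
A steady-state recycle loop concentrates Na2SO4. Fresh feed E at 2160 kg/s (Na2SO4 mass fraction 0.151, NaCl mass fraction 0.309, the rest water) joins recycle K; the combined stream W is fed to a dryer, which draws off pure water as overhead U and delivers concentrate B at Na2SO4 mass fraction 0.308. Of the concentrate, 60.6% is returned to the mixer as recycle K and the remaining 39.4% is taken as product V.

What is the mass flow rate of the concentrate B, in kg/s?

2688 kg/s

Overall Na2SO4 balance (none leaves overhead): Na2SO4 in fresh feed = Na2SO4 in product, i.e. 2160×0.151 = (1−0.606)·B·0.308.
B = 326.16/(0.308×0.394) = 2687.7 kg/s.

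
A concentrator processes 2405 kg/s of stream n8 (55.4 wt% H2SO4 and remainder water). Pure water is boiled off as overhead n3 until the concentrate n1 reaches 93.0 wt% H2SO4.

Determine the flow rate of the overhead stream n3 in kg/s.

H2SO4 is conserved: 2405×0.554 = 1332.4 kg/s all reports to the concentrate.
Concentrate = 1332.4/(target fraction) = 1432.7 kg/s.
Overhead = 2405 − 1432.7 = 972.34 kg/s.

972.3 kg/s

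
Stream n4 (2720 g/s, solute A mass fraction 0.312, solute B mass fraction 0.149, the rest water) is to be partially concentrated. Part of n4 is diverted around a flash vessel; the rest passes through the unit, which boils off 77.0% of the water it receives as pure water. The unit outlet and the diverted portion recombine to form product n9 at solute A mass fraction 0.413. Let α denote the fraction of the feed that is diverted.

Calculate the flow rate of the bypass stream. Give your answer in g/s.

1117 g/s

All 2720×0.312 = 848.64 g/s of solute A reaches n9, so n9 = 848.64/0.413 = 2054.8 g/s and vapour = 665.18 g/s.
The evaporator receives (1−α)·2720 of feed at 0.539 water and removes 0.770 of that water:
0.770×0.539×(1−α)×2720 = 665.18
(1−α) = 665.18/1128.9 = 0.5892;  α = 0.4108.
Bypass flow = 0.4108×2720 = 1117.3 g/s.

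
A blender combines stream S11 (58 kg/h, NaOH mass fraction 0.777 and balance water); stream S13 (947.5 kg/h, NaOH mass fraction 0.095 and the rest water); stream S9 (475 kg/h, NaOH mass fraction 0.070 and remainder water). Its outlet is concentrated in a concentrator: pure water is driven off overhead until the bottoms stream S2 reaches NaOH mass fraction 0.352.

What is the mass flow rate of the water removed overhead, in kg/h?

NaOH entering = 58×0.777 + 947.5×0.095 + 475×0.070 = 168.33 kg/h.
All NaOH reports to S2, so S2 = 168.33/0.352 = 478.21 kg/h.
Total feed = 1480.5 kg/h; overhead = 1480.5 − 478.21 = 1002.3 kg/h.

1002 kg/h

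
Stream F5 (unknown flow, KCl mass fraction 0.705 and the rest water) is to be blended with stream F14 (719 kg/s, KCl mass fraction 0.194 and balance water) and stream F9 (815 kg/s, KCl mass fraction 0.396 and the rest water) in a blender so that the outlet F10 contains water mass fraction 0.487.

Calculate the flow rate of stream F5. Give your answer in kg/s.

Let F5 be the unknown flow. Total out = 1534 + F5.
water balance: 1071.8 + 0.295·F5 = 0.487·(1534 + F5)
(0.295 − 0.487)·F5 = 0.487×1534 − 1071.8 = -324.72
F5 = -324.72 / -0.192 = 1691.2 kg/s

1691 kg/s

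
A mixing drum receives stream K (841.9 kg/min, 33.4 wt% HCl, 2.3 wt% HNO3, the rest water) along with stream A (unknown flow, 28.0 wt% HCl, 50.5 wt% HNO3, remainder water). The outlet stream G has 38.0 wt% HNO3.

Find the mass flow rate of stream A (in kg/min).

Let A be the unknown flow. Total out = 841.9 + A.
HNO3 balance: 19.364 + 0.505·A = 0.380·(841.9 + A)
(0.505 − 0.380)·A = 0.380×841.9 − 19.364 = 300.56
A = 300.56 / 0.125 = 2404.5 kg/min

2404 kg/min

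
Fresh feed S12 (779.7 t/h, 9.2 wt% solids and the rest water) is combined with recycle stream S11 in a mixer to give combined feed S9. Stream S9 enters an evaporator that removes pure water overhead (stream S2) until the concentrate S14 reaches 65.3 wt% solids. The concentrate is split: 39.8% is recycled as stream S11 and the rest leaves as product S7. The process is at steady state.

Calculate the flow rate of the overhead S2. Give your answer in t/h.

669.8 t/h

Overall solids balance (none leaves overhead): solids in fresh feed = solids in product, i.e. 779.7×0.092 = (1−0.398)·S14·0.653.
S14 = 71.732/(0.653×0.602) = 182.48 t/h.
Recycle S11 = 0.398×182.48 = 72.625 t/h.
Combined feed S9 = 779.7 + 72.625 = 852.33 t/h.
Overhead S2 = S9 − S14 = 852.33 − 182.48 = 669.85 t/h.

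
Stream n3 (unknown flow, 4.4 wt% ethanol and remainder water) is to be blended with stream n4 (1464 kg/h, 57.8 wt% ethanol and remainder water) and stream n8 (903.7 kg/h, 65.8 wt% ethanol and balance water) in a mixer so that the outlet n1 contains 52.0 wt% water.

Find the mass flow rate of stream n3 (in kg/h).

Let n3 be the unknown flow. Total out = 2367.7 + n3.
water balance: 926.87 + 0.956·n3 = 0.520·(2367.7 + n3)
(0.956 − 0.520)·n3 = 0.520×2367.7 − 926.87 = 304.33
n3 = 304.33 / 0.436 = 698.01 kg/h

698 kg/h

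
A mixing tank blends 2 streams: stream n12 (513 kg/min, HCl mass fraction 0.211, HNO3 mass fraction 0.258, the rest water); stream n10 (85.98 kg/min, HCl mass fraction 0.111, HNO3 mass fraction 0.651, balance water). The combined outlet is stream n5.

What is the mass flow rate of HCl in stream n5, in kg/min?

117.8 kg/min

HCl out = HCl in = 513×0.211 + 85.98×0.111 = 117.79 kg/min.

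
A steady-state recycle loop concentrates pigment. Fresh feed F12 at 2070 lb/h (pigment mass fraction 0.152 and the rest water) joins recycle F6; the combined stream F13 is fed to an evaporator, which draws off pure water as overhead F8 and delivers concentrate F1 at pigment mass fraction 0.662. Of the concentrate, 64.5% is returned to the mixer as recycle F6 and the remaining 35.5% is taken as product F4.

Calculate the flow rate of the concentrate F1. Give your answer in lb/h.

1339 lb/h

Overall pigment balance (none leaves overhead): pigment in fresh feed = pigment in product, i.e. 2070×0.152 = (1−0.645)·F1·0.662.
F1 = 314.64/(0.662×0.355) = 1338.8 lb/h.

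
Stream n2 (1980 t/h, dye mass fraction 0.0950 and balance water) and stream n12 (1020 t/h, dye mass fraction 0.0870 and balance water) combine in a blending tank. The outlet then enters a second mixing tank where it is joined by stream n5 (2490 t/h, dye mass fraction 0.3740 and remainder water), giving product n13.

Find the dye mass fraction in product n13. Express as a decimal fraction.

0.2201

Overall, product flow = 5490 t/h.
dye in = 1980×0.095 + 1020×0.087 + 2490×0.374 = 1208.1 t/h.
dye fraction in n13 = 0.2201.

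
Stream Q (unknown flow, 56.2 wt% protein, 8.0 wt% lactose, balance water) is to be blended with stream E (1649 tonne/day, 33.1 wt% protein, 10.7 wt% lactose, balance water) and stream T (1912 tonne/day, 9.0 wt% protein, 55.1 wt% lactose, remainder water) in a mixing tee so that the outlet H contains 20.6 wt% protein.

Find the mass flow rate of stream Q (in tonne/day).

44.01 tonne/day

Let Q be the unknown flow. Total out = 3561 + Q.
protein balance: 717.9 + 0.562·Q = 0.206·(3561 + Q)
(0.562 − 0.206)·Q = 0.206×3561 − 717.9 = 15.667
Q = 15.667 / 0.356 = 44.008 tonne/day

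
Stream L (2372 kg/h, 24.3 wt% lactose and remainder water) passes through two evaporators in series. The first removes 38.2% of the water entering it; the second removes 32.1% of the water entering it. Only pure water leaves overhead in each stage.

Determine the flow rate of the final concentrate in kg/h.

1330 kg/h

water in feed = 2372×0.757 = 1795.6 kg/h.
After stage 1: water left = (1−0.382)×1795.6 = 1109.7; stream total = 1686.1 kg/h.
After stage 2: water left = (1−0.321)×1109.7 = 753.47; final concentrate = 1329.9 kg/h.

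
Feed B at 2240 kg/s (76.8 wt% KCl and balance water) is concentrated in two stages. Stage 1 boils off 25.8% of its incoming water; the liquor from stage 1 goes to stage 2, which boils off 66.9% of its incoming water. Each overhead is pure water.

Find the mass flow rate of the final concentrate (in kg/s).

water in feed = 2240×0.232 = 519.68 kg/s.
After stage 1: water left = (1−0.258)×519.68 = 385.6; stream total = 2105.9 kg/s.
After stage 2: water left = (1−0.669)×385.6 = 127.63; final concentrate = 1848 kg/s.

1848 kg/s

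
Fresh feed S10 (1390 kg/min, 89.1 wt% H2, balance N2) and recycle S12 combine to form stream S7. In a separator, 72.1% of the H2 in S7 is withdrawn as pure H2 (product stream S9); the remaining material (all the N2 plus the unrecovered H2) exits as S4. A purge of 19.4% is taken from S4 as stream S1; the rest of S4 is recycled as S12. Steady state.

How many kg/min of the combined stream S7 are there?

N2 enters only via S10 and leaves only via the purge: 1390×0.109 = 0.194×(N2 in S4), and the separator passes all N2, so N2 in S7 = N2 in S4 = 780.98 kg/min.
H2 in S7: m_A = 1390×0.891 + (1−0.194)·(1−0.721)·m_A, so m_A = 1238.5/0.7751 = 1597.8 kg/min.
S7 = 1597.8 + 780.98 = 2378.8 kg/min.

2379 kg/min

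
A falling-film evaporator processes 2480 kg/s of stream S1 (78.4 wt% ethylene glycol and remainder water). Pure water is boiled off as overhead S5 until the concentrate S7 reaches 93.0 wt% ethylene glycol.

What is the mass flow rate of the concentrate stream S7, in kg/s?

2091 kg/s

ethylene glycol is conserved: 2480×0.784 = 1944.3 kg/s all reports to the concentrate.
Concentrate = 1944.3/(target fraction) = 2090.7 kg/s.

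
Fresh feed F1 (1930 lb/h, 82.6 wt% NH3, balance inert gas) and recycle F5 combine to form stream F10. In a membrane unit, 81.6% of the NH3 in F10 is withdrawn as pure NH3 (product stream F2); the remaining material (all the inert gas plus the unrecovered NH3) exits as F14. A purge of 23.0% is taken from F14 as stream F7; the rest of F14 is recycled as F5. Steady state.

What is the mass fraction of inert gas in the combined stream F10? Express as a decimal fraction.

0.4401

inert gas enters only via F1 and leaves only via the purge: 1930×0.174 = 0.230×(inert gas in F14), and the membrane unit passes all inert gas, so inert gas in F10 = inert gas in F14 = 1460.1 lb/h.
NH3 in F10: m_A = 1930×0.826 + (1−0.230)·(1−0.816)·m_A, so m_A = 1594.2/0.8583 = 1857.3 lb/h.
F10 = 1857.3 + 1460.1 = 3317.4 lb/h.
inert gas fraction in F10 = 1460.1/3317.4 = 0.4401.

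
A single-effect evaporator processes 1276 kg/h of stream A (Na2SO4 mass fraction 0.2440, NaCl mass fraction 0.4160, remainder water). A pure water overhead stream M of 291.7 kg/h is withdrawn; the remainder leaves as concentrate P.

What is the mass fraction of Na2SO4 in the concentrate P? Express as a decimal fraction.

Na2SO4 is not removed: 1276×0.244 = 311.34 kg/h of Na2SO4 enters P.
Concentrate = 1276 − 291.7 = 984.3 kg/h.
Mass fraction = 311.34/984.3 = 0.3163.

0.3163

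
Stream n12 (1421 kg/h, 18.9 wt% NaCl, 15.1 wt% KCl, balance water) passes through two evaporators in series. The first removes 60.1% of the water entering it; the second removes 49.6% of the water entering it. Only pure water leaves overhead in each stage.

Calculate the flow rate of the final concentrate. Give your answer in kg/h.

671.7 kg/h

water in feed = 1421×0.660 = 937.86 kg/h.
After stage 1: water left = (1−0.601)×937.86 = 374.21; stream total = 857.35 kg/h.
After stage 2: water left = (1−0.496)×374.21 = 188.6; final concentrate = 671.74 kg/h.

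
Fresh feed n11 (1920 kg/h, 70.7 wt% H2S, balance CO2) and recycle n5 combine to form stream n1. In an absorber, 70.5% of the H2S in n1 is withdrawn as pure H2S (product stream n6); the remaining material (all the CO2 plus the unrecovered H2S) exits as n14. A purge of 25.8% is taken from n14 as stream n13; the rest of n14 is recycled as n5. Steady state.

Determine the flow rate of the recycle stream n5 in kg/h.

1998 kg/h

CO2 enters only via n11 and leaves only via the purge: 1920×0.293 = 0.258×(CO2 in n14), and the absorber passes all CO2, so CO2 in n1 = CO2 in n14 = 2180.5 kg/h.
H2S in n1: m_A = 1920×0.707 + (1−0.258)·(1−0.705)·m_A, so m_A = 1357.4/0.7811 = 1737.8 kg/h.
n14 = (1−0.705)×1737.8 + 2180.5 = 2693.1 kg/h.
Recycle n5 = (1−0.258)×2693.1 = 1998.3 kg/h.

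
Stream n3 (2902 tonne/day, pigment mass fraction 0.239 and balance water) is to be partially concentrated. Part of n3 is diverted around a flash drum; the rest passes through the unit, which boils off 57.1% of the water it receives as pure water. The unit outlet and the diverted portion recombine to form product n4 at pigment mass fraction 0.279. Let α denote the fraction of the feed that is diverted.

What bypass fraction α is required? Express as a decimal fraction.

0.670

All 2902×0.239 = 693.58 tonne/day of pigment reaches n4, so n4 = 693.58/0.279 = 2485.9 tonne/day and vapour = 416.06 tonne/day.
The evaporator receives (1−α)·2902 of feed at 0.761 water and removes 0.571 of that water:
0.571×0.761×(1−α)×2902 = 416.06
(1−α) = 416.06/1261 = 0.3299;  α = 0.6701.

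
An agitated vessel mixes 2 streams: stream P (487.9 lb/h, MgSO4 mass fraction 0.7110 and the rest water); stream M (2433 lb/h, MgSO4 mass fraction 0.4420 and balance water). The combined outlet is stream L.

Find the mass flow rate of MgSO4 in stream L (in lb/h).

MgSO4 out = MgSO4 in = 487.9×0.711 + 2433×0.442 = 1422.3 lb/h.

1422 lb/h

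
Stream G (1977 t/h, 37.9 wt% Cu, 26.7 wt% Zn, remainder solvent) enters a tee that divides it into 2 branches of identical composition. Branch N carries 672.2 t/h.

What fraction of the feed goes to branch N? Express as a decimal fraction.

0.340

Fraction to N = 672.2/1977 = 0.3400.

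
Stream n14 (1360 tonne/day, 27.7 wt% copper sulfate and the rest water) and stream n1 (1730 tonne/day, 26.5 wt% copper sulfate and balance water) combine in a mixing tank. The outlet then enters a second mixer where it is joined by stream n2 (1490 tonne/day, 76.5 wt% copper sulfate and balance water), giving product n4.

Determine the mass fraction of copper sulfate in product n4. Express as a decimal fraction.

0.431

Overall, product flow = 4580 tonne/day.
copper sulfate in = 1360×0.277 + 1730×0.265 + 1490×0.765 = 1975 tonne/day.
copper sulfate fraction in n4 = 0.431.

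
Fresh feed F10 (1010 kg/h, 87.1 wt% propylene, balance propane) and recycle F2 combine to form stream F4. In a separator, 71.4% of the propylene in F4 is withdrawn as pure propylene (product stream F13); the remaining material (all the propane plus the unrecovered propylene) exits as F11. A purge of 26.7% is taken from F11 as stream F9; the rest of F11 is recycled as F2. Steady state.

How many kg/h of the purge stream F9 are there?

215.3 kg/h

propane enters only via F10 and leaves only via the purge: 1010×0.129 = 0.267×(propane in F11), and the separator passes all propane, so propane in F4 = propane in F11 = 487.98 kg/h.
propylene in F4: m_A = 1010×0.871 + (1−0.267)·(1−0.714)·m_A, so m_A = 879.71/0.7904 = 1113 kg/h.
F11 = (1−0.714)×1113 + 487.98 = 806.31 kg/h.
Purge F9 = 0.267×806.31 = 215.28 kg/h.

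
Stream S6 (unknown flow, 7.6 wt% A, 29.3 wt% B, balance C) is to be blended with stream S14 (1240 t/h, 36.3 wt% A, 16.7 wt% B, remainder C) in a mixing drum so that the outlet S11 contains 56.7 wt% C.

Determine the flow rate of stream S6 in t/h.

1879 t/h

Let S6 be the unknown flow. Total out = 1240 + S6.
C balance: 582.8 + 0.631·S6 = 0.567·(1240 + S6)
(0.631 − 0.567)·S6 = 0.567×1240 − 582.8 = 120.28
S6 = 120.28 / 0.064 = 1879.4 t/h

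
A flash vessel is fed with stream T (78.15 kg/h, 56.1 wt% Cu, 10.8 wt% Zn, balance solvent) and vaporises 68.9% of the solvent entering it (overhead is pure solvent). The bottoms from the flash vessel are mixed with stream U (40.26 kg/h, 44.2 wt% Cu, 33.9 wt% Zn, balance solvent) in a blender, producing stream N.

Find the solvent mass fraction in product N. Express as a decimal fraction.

0.1676

Vapour removed = 0.689×0.331×78.15 = 17.823 kg/h; concentrate = 60.327 kg/h.
solvent reaching the mixer = 8.0448 (from concentrate) + 40.26×0.219 = 16.862 kg/h.
Product flow = 60.327 + 40.26 = 100.59 kg/h; solvent fraction = 0.1676.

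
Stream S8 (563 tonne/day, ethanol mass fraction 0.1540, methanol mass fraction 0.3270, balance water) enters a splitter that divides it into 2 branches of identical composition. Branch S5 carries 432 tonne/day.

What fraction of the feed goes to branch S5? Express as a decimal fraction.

0.767

Fraction to S5 = 432/563 = 0.7673.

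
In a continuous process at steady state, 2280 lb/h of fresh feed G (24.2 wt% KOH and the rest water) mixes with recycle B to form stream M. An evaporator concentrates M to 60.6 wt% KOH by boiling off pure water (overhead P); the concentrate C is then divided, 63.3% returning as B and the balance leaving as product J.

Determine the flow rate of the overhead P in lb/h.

1370 lb/h

Overall KOH balance (none leaves overhead): KOH in fresh feed = KOH in product, i.e. 2280×0.242 = (1−0.633)·C·0.606.
C = 551.76/(0.606×0.367) = 2480.9 lb/h.
Recycle B = 0.633×2480.9 = 1570.4 lb/h.
Combined feed M = 2280 + 1570.4 = 3850.4 lb/h.
Overhead P = M − C = 3850.4 − 2480.9 = 1369.5 lb/h.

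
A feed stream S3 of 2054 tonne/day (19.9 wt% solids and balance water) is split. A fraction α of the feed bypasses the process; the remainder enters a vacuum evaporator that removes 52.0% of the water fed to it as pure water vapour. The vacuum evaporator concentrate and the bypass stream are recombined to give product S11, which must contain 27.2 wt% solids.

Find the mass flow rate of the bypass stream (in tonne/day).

All 2054×0.199 = 408.75 tonne/day of solids reaches S11, so S11 = 408.75/0.272 = 1502.7 tonne/day and vapour = 551.26 tonne/day.
The evaporator receives (1−α)·2054 of feed at 0.801 water and removes 0.520 of that water:
0.520×0.801×(1−α)×2054 = 551.26
(1−α) = 551.26/855.53 = 0.6443;  α = 0.3557.
Bypass flow = 0.3557×2054 = 730.52 tonne/day.

730.5 tonne/day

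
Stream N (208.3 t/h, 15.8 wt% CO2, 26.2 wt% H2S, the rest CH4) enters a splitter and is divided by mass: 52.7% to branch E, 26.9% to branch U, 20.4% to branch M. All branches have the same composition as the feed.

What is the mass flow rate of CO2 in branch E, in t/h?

Branch E total = 0.527×208.3 = 109.77 t/h.
CO2 in E = 0.158×109.77 = 17.344 t/h.

17.34 t/h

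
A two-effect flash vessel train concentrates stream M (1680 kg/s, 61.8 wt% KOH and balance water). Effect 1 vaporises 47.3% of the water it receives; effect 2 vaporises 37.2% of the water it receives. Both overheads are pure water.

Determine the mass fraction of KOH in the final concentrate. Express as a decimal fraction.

water in feed = 1680×0.382 = 641.76 kg/s.
After stage 1: water left = (1−0.473)×641.76 = 338.21; stream total = 1376.4 kg/s.
After stage 2: water left = (1−0.372)×338.21 = 212.39; final concentrate = 1250.6 kg/s.
KOH fraction = 1038.2/1250.6 = 0.830.

0.830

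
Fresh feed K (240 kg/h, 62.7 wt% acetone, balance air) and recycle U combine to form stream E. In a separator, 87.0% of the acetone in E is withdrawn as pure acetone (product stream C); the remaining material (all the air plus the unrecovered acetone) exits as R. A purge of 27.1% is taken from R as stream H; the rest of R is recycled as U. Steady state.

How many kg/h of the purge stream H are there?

air enters only via K and leaves only via the purge: 240×0.373 = 0.271×(air in R), and the separator passes all air, so air in E = air in R = 330.33 kg/h.
acetone in E: m_A = 240×0.627 + (1−0.271)·(1−0.870)·m_A, so m_A = 150.48/0.9052 = 166.23 kg/h.
R = (1−0.870)×166.23 + 330.33 = 351.94 kg/h.
Purge H = 0.271×351.94 = 95.376 kg/h.

95.38 kg/h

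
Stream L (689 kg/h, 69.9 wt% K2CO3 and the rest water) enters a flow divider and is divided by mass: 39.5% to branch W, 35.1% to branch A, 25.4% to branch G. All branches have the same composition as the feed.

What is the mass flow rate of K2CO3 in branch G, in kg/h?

122.3 kg/h

Branch G total = 0.254×689 = 175.01 kg/h.
K2CO3 in G = 0.699×175.01 = 122.33 kg/h.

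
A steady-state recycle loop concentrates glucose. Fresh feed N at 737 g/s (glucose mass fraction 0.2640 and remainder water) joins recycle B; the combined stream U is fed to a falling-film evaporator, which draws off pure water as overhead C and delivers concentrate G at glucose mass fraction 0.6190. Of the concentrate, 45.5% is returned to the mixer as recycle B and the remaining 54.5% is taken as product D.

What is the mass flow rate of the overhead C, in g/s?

Overall glucose balance (none leaves overhead): glucose in fresh feed = glucose in product, i.e. 737×0.264 = (1−0.455)·G·0.619.
G = 194.57/(0.619×0.545) = 576.75 g/s.
Recycle B = 0.455×576.75 = 262.42 g/s.
Combined feed U = 737 + 262.42 = 999.42 g/s.
Overhead C = U − G = 999.42 − 576.75 = 422.67 g/s.

422.7 g/s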